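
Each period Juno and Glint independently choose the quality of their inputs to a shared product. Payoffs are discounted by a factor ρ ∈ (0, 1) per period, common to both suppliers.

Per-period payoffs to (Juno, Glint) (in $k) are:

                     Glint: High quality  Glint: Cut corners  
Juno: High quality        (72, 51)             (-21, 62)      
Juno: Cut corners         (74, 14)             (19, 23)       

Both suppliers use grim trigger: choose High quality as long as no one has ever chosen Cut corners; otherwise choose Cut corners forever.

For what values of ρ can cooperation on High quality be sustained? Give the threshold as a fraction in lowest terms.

11/39

For Juno: deviation gain 74−72 = 2, per-period punishment loss 72−19 = 53. IC gives ρ ≥ 2/55.
For Glint: gain 11, loss 28 per period, so ρ ≥ 11/39.
The tighter constraint is Glint's, so cooperation needs ρ ≥ 11/39.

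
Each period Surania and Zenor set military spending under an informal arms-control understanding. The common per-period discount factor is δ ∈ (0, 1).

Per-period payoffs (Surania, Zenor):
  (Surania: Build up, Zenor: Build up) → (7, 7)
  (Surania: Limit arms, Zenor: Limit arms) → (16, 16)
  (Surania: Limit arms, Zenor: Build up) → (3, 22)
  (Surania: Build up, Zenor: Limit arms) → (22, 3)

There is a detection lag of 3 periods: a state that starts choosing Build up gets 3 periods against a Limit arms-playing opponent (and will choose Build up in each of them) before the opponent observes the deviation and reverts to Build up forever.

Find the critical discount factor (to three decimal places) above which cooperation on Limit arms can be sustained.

0.737

The best deviation is to choose Build up for all 3 undetected periods, earning 22 each, then 7 forever once detected.
Deviation value: 22(1−δ^3)/(1−δ) + 7δ^3/(1−δ); cooperation value: 16/(1−δ).
IC: 16 ≥ 22(1−δ^3) + 7δ^3 = 22 − 15δ^3.
So δ^3 ≥ 6/15 = 2/5, giving δ ≥ (2/5)^(1/3) ≈ 0.737.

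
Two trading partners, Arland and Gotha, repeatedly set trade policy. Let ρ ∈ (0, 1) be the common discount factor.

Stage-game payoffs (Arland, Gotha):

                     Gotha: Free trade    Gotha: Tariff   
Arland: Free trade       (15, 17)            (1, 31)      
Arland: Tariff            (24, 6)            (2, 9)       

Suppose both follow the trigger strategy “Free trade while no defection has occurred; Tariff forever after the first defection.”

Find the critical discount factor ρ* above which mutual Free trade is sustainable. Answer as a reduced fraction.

Arland: cooperation gives 15 each period; deviation gives 24 once then 2 forever.
  15/(1−ρ) ≥ 24 + 2ρ/(1−ρ) ⇒ ρ ≥ 9/22.
Gotha: cooperation gives 17 each period; deviation gives 31 once then 9 forever.
  ρ ≥ 14/22 = 7/11.
Both must hold, so the binding constraint is Gotha's: ρ ≥ 7/11.

7/11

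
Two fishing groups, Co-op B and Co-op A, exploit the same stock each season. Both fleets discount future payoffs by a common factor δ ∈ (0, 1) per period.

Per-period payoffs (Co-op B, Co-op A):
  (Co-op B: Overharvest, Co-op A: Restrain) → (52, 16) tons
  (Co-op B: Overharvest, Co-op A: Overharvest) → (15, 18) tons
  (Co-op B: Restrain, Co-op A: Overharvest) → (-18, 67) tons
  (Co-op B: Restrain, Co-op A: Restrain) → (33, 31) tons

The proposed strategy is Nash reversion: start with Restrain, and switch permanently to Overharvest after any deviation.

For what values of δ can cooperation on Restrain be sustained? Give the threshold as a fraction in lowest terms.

Co-op B: cooperation gives 33 each period; deviation gives 52 once then 15 forever.
  33/(1−δ) ≥ 52 + 15δ/(1−δ) ⇒ δ ≥ 19/37.
Co-op A: cooperation gives 31 each period; deviation gives 67 once then 18 forever.
  δ ≥ 36/49.
Both must hold, so the binding constraint is Co-op A's: δ ≥ 36/49.

36/49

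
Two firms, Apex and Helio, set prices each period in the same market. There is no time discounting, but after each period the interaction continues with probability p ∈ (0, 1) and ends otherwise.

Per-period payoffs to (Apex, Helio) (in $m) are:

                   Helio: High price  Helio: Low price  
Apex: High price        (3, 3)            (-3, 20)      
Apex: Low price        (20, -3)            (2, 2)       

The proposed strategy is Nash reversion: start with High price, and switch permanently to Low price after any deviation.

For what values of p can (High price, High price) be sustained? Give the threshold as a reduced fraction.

17/18

Expected cooperation value is 3 + p·3 + p²·3 + … = 3/(1−p); deviation gives 20 + p·2/(1−p).
3 ≥ 20(1−p) + 2p ⇒ 18p ≥ 17 ⇒ p ≥ 17/18.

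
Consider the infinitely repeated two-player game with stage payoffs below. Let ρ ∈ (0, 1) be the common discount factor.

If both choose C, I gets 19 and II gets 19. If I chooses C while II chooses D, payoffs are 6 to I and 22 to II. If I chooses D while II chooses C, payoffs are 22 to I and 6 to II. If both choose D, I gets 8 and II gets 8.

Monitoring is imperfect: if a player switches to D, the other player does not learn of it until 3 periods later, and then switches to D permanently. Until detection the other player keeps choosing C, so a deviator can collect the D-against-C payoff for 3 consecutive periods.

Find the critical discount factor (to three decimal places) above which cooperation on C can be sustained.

0.598

Deviating for the 3 undetected periods gains 22−19 = 3 per period over cooperation, then loses 19−8 = 11 per period forever once punishment starts.
Gain: 3(1 + ρ + … + ρ^2); loss: 11·ρ^3/(1−ρ).
No profitable deviation ⇔ 3(1−ρ^3) ≤ 11·ρ^3, i.e. ρ^3 ≥ 3/(3+11) = 3/14.
Hence ρ ≥ (3/14)^(1/3) ≈ 0.598.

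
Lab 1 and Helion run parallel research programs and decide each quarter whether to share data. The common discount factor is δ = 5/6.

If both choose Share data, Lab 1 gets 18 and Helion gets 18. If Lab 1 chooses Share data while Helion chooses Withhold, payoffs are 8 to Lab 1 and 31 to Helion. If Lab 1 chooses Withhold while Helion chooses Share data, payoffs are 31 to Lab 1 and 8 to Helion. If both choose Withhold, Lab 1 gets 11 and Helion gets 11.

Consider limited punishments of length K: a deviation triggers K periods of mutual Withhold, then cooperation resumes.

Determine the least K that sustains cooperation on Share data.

3

Need Σ_{k=1}^{K} δ^k ≥ (31−18)/(18−11) = 1.8571 at δ = 5/6.
At K = 2 the sum is 1.5278 < 1.8571; at K = 3 it is 2.1065 ≥ 1.8571.
So the minimum punishment length is K = 3.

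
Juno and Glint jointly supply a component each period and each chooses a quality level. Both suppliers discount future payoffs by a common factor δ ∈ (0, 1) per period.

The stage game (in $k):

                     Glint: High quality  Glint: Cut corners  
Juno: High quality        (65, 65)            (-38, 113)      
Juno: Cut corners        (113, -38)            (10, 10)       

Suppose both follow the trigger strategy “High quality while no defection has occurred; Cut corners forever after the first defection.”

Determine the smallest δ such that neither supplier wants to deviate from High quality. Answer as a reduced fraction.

48/103

Under grim trigger the critical discount factor is (T−C)/(T−P) with T = 113, C = 65, P = 10.
δ* = (113−65)/(113−10) = 48/103.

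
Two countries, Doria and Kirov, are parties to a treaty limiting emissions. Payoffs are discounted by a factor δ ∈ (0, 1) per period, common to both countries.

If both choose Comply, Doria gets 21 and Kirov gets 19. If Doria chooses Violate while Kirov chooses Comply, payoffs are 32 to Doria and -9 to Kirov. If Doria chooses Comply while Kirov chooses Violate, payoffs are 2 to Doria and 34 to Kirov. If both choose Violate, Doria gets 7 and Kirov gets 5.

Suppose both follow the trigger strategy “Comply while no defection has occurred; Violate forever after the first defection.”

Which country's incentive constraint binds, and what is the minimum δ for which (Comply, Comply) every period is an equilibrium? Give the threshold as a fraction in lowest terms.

For Doria: deviation gain 32−21 = 11, per-period punishment loss 21−7 = 14. IC gives δ ≥ 11/25.
For Kirov: gain 15, loss 14 per period, so δ ≥ 15/29.
The tighter constraint is Kirov's, so cooperation needs δ ≥ 15/29.

Kirov; δ ≥ 15/29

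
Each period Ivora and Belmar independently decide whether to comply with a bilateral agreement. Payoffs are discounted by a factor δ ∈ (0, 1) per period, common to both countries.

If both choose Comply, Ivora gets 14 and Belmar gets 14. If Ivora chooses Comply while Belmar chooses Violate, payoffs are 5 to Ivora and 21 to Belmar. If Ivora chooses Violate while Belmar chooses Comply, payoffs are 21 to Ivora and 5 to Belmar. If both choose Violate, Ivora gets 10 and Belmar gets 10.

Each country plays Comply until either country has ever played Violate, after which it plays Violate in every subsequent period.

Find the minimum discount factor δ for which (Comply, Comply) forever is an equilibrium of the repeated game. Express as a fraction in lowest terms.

7/11

14/(1−δ) ≥ 21 + 10δ/(1−δ)
14 ≥ 21 − 11δ
δ ≥ 7/11.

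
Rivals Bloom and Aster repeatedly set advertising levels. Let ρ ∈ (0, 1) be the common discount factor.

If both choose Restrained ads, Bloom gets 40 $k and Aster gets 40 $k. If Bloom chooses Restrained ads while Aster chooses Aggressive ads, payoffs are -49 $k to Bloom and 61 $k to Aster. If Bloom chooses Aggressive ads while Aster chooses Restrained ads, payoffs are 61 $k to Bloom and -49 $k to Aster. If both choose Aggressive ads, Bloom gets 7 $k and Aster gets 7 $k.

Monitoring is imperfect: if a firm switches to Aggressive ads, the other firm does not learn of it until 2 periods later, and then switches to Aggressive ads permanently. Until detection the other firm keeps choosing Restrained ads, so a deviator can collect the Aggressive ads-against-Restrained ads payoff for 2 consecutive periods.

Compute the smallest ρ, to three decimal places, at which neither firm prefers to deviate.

0.624

Deviating for the 2 undetected periods gains 61−40 = 21 per period over cooperation, then loses 40−7 = 33 per period forever once punishment starts.
Gain: 21(1 + ρ + … + ρ^1); loss: 33·ρ^2/(1−ρ).
No profitable deviation ⇔ 21(1−ρ^2) ≤ 33·ρ^2, i.e. ρ^2 ≥ 21/(21+33) = 7/18.
Hence ρ ≥ (7/18)^(1/2) ≈ 0.624.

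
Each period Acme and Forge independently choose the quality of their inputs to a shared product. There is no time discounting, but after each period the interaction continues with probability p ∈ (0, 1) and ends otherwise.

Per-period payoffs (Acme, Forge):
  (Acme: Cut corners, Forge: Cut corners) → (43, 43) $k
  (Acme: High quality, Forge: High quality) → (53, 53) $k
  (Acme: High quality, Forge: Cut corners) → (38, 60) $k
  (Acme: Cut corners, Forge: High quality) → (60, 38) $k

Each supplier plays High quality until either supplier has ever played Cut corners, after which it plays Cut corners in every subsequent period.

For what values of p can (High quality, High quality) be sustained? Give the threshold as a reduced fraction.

7/17

With no time discounting, the continuation probability p plays the role of the discount factor.
Grim-trigger IC: 53/(1−p) ≥ 60 + 43p/(1−p) ⇒ p ≥ (60−53)/(60−43) = 7/17.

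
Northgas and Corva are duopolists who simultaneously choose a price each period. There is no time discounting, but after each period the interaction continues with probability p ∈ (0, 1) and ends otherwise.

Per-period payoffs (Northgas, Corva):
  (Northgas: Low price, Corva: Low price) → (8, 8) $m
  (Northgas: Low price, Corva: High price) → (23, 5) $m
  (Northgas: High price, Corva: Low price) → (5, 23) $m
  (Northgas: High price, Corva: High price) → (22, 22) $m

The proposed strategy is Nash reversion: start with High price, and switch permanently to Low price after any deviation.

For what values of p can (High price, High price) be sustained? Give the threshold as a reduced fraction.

Expected cooperation value is 22 + p·22 + p²·22 + … = 22/(1−p); deviation gives 23 + p·8/(1−p).
22 ≥ 23(1−p) + 8p ⇒ 15p ≥ 1 ⇒ p ≥ 1/15.

1/15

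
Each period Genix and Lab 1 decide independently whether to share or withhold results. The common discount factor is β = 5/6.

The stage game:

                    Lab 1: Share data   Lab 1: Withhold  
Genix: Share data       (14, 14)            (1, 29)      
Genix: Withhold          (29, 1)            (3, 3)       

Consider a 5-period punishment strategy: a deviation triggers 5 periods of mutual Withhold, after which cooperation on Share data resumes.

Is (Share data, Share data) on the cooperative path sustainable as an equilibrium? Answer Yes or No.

Comparing payoff streams over the 6 periods until play realigns: cooperate → 14(1+β+…+β^5); deviate → 29 + 3(β+…+β^5).
Cooperation is sustained iff (14−3)(β+…+β^5) ≥ 29−14.
β+…+β^5 = 5/6·(1−(5/6)^5)/(1−5/6) = 2.9906, and (29−14)/(14−3) = 1.3636.
2.9906 ≥ 1.3636, so cooperation is sustainable.

Yes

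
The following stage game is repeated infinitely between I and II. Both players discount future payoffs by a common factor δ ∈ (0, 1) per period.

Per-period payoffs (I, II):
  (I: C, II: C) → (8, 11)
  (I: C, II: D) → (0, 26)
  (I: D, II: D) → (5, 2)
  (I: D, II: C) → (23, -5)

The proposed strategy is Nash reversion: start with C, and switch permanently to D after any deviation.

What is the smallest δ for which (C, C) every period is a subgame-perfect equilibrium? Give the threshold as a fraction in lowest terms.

I's threshold: (23−8)/(23−5) = 5/6.
II's threshold: (26−11)/(26−2) = 5/8.
5/6 > 5/8, so I binds and δ* = 5/6.

5/6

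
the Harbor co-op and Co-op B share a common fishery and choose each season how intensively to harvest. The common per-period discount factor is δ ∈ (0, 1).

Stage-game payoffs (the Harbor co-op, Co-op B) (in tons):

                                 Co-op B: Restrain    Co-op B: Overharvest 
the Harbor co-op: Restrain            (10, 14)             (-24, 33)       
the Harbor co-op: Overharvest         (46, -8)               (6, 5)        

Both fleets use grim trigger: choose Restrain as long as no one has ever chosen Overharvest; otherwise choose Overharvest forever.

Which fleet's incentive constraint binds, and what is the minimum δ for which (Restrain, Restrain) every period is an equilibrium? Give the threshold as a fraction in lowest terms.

the Harbor co-op's threshold: (46−10)/(46−6) = 9/10.
Co-op B's threshold: (33−14)/(33−5) = 19/28.
9/10 > 19/28, so the Harbor co-op binds and δ* = 9/10.

the Harbor co-op; δ ≥ 9/10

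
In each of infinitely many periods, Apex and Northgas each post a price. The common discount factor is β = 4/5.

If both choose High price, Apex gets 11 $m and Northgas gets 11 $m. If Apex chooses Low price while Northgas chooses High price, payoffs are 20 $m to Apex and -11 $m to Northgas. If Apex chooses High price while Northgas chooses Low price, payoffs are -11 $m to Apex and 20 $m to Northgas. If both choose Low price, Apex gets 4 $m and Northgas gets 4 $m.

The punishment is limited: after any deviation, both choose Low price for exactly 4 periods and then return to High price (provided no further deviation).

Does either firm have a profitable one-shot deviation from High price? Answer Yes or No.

No

Comparing payoff streams over the 5 periods until play realigns: cooperate → 11(1+β+…+β^4); deviate → 20 + 4(β+…+β^4).
Cooperation is sustained iff (11−4)(β+…+β^4) ≥ 20−11.
β+…+β^4 = 4/5·(1−(4/5)^4)/(1−4/5) = 2.3616, and (20−11)/(11−4) = 1.2857.
2.3616 ≥ 1.2857, so cooperation is sustainable.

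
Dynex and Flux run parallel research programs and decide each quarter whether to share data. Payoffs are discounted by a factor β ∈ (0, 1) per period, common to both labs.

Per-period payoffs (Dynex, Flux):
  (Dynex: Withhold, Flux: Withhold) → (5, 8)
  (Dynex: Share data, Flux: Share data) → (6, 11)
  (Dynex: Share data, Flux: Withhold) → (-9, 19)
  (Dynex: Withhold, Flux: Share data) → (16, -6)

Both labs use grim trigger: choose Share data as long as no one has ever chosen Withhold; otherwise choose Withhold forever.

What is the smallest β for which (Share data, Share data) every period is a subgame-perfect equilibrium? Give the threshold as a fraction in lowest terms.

10/11

Dynex: cooperation gives 6 each period; deviation gives 16 once then 5 forever.
  6/(1−β) ≥ 16 + 5β/(1−β) ⇒ β ≥ 10/11.
Flux: cooperation gives 11 each period; deviation gives 19 once then 8 forever.
  β ≥ 8/11.
Both must hold, so the binding constraint is Dynex's: β ≥ 10/11.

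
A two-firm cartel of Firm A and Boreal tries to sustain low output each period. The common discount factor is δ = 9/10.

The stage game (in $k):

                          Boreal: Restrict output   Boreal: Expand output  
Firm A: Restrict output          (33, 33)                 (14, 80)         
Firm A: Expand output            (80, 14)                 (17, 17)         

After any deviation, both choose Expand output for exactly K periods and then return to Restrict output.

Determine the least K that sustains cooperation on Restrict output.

4

IC: δ(1−δ^K)/(1−δ) ≥ (80−33)/(33−17) = 47/16.
With δ = 9/10: need 1 − δ^K ≥ 47/16·(1−9/10)/(9/10), i.e. δ^K ≤ 0.6736.
Since (9/10)^3 = 0.7290 and (9/10)^4 = 0.6561, the smallest such K is 4.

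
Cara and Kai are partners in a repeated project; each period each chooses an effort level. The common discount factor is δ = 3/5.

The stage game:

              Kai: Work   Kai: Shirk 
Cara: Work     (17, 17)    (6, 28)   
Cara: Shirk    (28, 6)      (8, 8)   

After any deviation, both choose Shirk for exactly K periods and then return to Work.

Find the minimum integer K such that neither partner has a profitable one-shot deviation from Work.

4

IC: δ(1−δ^K)/(1−δ) ≥ (28−17)/(17−8) = 11/9.
With δ = 3/5: need 1 − δ^K ≥ 11/9·(1−3/5)/(3/5), i.e. δ^K ≤ 0.1852.
Since (3/5)^3 = 0.2160 and (3/5)^4 = 0.1296, the smallest such K is 4.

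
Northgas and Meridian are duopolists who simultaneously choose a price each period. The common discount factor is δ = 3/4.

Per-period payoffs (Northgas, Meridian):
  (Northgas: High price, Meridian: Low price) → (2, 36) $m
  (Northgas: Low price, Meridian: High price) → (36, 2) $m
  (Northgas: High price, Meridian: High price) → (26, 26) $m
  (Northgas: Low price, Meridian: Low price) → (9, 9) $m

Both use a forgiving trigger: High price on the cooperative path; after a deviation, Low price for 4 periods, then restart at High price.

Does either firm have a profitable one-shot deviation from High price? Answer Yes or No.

No

IC: δ+…+δ^4 ≥ (36−26)/(26−9) = 10/17.
At δ = 3/4: partial sum = 2.0508 ≥ 0.5882. Cooperation sustainable.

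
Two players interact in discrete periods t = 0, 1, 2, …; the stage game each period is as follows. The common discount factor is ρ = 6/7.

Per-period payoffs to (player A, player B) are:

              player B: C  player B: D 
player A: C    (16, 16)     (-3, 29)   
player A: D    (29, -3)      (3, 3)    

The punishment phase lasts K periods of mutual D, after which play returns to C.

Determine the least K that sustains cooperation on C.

2

IC: ρ(1−ρ^K)/(1−ρ) ≥ (29−16)/(16−3) = 1.
With ρ = 6/7: need 1 − ρ^K ≥ 1·(1−6/7)/(6/7), i.e. ρ^K ≤ 0.8333.
Since (6/7)^1 = 0.8571 and (6/7)^2 = 0.7347, the smallest such K is 2.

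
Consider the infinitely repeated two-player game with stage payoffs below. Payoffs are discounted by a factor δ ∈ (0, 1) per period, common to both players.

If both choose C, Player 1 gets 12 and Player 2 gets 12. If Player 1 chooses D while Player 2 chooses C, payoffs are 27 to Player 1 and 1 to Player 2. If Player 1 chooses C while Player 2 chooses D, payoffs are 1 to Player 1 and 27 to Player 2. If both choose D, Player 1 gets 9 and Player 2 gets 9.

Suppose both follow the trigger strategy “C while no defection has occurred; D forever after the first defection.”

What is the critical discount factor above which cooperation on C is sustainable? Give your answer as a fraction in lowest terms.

12/(1−δ) ≥ 27 + 9δ/(1−δ)
12 ≥ 27 − 18δ
δ ≥ 15/18 = 5/6.

5/6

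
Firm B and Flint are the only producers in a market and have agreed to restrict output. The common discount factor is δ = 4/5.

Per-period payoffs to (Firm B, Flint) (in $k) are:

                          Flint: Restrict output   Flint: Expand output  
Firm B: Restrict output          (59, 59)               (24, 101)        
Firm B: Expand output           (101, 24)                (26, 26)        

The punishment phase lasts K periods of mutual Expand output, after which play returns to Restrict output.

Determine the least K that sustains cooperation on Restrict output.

2

Need Σ_{k=1}^{K} δ^k ≥ (101−59)/(59−26) = 1.2727 at δ = 4/5.
At K = 1 the sum is 0.8000 < 1.2727; at K = 2 it is 1.4400 ≥ 1.2727.
So the minimum punishment length is K = 2.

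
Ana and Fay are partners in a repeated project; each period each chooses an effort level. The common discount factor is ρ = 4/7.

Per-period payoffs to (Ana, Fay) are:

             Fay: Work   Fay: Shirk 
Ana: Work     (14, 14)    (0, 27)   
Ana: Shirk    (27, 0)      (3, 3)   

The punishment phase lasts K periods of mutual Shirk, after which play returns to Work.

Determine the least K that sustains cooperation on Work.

4

Need Σ_{k=1}^{K} ρ^k ≥ (27−14)/(14−3) = 1.1818 at ρ = 4/7.
At K = 3 the sum is 1.0845 < 1.1818; at K = 4 it is 1.1912 ≥ 1.1818.
So the minimum punishment length is K = 4.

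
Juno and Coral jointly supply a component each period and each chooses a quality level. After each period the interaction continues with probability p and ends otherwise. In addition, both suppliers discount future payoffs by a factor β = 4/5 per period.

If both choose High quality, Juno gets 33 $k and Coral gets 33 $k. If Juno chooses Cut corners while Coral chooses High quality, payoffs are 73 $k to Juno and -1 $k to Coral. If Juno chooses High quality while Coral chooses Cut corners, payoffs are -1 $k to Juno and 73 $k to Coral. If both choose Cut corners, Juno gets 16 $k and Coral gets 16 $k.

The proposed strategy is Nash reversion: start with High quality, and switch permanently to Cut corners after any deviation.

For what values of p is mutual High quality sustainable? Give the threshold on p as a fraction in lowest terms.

With continuation probability p and discount β, the effective per-period discount factor is βp.
Grim-trigger IC: βp ≥ (73−33)/(73−16) = 40/57.
So p ≥ (40/57)/(4/5) = 50/57.

50/57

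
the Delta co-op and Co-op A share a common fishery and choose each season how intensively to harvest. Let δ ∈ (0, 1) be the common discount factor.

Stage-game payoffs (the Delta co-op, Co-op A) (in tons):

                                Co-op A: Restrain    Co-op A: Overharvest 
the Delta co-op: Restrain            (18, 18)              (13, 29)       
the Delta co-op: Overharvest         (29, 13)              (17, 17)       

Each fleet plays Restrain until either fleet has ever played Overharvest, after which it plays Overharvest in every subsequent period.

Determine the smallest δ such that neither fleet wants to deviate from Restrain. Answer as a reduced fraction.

Under grim trigger the critical discount factor is (T−C)/(T−P) with T = 29, C = 18, P = 17.
δ* = (29−18)/(29−17) = 11/12.

11/12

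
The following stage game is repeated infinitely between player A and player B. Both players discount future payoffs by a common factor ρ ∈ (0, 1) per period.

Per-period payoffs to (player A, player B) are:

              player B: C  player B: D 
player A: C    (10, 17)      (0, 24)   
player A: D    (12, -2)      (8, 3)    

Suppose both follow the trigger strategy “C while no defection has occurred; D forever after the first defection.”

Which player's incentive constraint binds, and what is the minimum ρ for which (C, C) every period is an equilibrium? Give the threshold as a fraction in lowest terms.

player A; ρ ≥ 1/2

player A: cooperation gives 10 each period; deviation gives 12 once then 8 forever.
  10/(1−ρ) ≥ 12 + 8ρ/(1−ρ) ⇒ ρ ≥ 2/4 = 1/2.
player B: cooperation gives 17 each period; deviation gives 24 once then 3 forever.
  ρ ≥ 7/21 = 1/3.
Both must hold, so the binding constraint is player A's: ρ ≥ 1/2.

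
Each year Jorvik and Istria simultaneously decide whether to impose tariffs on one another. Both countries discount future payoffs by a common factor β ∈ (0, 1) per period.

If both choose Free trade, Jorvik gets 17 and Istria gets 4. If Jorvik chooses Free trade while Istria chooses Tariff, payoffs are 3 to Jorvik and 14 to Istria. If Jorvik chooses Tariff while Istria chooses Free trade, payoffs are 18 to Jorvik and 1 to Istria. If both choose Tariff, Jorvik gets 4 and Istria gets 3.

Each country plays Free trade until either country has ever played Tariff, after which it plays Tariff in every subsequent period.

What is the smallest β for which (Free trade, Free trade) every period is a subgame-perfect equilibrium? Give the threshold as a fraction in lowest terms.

Jorvik's threshold: (18−17)/(18−4) = 1/14.
Istria's threshold: (14−4)/(14−3) = 10/11.
1/14 < 10/11, so Istria binds and β* = 10/11.

10/11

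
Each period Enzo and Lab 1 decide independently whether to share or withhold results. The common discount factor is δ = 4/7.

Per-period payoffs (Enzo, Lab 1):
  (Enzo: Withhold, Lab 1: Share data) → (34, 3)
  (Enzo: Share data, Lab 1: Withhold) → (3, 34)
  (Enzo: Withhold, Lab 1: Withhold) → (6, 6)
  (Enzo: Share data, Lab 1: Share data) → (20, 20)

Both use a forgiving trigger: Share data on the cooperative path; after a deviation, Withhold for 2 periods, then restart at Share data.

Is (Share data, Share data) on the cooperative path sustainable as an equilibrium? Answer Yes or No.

A one-shot deviation gives 34 now, then 6 for 2 periods, then back to 20.
Gain from deviating: (34−20) today; loss: (20−6) in each of the next 2 periods.
No-deviation condition: (20−6)(δ+…+δ^2) ≥ 34−20, i.e. δ+…+δ^2 ≥ 1.
At δ = 4/7: δ+…+δ^2 = 0.8980 < 1.0000.
So cooperation is not sustainable.

No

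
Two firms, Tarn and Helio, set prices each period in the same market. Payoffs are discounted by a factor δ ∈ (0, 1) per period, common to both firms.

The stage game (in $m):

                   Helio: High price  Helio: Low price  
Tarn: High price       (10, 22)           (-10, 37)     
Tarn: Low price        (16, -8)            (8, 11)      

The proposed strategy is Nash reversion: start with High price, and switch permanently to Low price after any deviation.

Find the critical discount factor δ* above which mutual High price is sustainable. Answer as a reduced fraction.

3/4

For Tarn: deviation gain 16−10 = 6, per-period punishment loss 10−8 = 2. IC gives δ ≥ 6/8 = 3/4.
For Helio: gain 15, loss 11 per period, so δ ≥ 15/26.
The tighter constraint is Tarn's, so cooperation needs δ ≥ 3/4.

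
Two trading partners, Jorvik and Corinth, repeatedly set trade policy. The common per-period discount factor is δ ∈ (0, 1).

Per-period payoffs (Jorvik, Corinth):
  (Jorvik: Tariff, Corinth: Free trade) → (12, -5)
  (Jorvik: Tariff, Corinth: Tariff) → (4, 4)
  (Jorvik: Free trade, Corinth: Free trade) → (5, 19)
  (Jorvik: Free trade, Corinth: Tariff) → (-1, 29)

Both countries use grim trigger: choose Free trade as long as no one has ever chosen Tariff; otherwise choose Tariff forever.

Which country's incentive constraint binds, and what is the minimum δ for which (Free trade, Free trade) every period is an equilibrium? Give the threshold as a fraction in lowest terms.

Jorvik: cooperation gives 5 each period; deviation gives 12 once then 4 forever.
  5/(1−δ) ≥ 12 + 4δ/(1−δ) ⇒ δ ≥ 7/8.
Corinth: cooperation gives 19 each period; deviation gives 29 once then 4 forever.
  δ ≥ 10/25 = 2/5.
Both must hold, so the binding constraint is Jorvik's: δ ≥ 7/8.

Jorvik; δ ≥ 7/8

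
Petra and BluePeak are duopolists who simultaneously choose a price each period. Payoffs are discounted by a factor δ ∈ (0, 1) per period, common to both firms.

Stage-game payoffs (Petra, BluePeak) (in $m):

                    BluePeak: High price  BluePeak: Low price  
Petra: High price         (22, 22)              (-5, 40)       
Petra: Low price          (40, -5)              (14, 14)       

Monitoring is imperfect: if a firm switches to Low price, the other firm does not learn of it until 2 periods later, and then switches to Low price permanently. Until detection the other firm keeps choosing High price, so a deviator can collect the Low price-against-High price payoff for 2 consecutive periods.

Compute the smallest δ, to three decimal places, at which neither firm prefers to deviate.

0.832

A deviator earns 40 for 2 periods, then 14 forever; cooperating earns 22 forever. Multiplying the IC by (1−δ):
22 ≥ 40(1−δ^2) + 14δ^2, so 26·δ^2 ≥ 18 and δ^2 ≥ 9/13.
δ ≥ (9/13)^(1/2) ≈ 0.832.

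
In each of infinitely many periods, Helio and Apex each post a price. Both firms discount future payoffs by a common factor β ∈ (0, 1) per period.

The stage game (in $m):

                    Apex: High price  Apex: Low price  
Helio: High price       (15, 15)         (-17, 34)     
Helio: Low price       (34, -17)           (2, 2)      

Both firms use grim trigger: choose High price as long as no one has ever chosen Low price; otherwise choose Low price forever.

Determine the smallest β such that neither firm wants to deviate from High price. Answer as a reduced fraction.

Under grim trigger the critical discount factor is (T−C)/(T−P) with T = 34, C = 15, P = 2.
β* = (34−15)/(34−2) = 19/32.

19/32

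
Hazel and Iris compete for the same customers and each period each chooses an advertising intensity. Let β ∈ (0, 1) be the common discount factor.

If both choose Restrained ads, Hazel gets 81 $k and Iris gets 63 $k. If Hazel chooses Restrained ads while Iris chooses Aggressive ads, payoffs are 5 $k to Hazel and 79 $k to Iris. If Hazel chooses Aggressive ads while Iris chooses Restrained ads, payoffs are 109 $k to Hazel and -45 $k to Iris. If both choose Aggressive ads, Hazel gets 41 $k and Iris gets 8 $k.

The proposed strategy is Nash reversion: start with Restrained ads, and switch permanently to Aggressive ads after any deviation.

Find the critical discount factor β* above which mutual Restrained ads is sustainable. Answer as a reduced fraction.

Hazel: cooperation gives 81 each period; deviation gives 109 once then 41 forever.
  81/(1−β) ≥ 109 + 41β/(1−β) ⇒ β ≥ 28/68 = 7/17.
Iris: cooperation gives 63 each period; deviation gives 79 once then 8 forever.
  β ≥ 16/71.
Both must hold, so the binding constraint is Hazel's: β ≥ 7/17.

7/17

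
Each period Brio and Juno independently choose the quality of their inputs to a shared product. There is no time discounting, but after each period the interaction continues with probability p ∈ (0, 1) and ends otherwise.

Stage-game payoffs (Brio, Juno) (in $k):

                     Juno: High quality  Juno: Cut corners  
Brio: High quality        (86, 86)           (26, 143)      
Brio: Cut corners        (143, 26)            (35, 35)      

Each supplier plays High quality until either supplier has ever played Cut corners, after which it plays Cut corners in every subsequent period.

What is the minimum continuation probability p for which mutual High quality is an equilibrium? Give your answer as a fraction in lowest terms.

Expected cooperation value is 86 + p·86 + p²·86 + … = 86/(1−p); deviation gives 143 + p·35/(1−p).
86 ≥ 143(1−p) + 35p ⇒ 108p ≥ 57 ⇒ p ≥ 57/108 = 19/36.

19/36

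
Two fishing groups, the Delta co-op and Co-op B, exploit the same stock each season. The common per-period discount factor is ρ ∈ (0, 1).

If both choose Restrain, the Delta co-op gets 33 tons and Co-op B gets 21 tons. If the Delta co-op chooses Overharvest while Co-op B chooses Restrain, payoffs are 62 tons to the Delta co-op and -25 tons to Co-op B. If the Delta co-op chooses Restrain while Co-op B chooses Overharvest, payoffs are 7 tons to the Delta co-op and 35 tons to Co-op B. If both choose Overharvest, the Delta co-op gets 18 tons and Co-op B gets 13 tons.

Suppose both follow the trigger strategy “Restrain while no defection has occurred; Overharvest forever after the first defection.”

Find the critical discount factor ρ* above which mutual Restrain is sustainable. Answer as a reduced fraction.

the Delta co-op: cooperation gives 33 each period; deviation gives 62 once then 18 forever.
  33/(1−ρ) ≥ 62 + 18ρ/(1−ρ) ⇒ ρ ≥ 29/44.
Co-op B: cooperation gives 21 each period; deviation gives 35 once then 13 forever.
  ρ ≥ 14/22 = 7/11.
Both must hold, so the binding constraint is the Delta co-op's: ρ ≥ 29/44.

29/44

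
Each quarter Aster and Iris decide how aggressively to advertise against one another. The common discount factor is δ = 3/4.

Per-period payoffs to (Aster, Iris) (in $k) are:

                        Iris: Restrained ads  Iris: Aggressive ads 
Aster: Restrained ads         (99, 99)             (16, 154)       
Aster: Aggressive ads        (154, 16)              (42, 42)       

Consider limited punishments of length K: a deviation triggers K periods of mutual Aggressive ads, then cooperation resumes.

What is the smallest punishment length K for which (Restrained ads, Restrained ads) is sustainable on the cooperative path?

2

No profitable deviation requires (99−42)(δ+…+δ^K) ≥ 154−99, i.e. δ+…+δ^K ≥ 55/57 ≈ 0.9649.
With δ = 3/4, the partial sums are K=1: 0.7500, K=2: 1.3125.
K = 2 is the first length at which the sum reaches 0.9649.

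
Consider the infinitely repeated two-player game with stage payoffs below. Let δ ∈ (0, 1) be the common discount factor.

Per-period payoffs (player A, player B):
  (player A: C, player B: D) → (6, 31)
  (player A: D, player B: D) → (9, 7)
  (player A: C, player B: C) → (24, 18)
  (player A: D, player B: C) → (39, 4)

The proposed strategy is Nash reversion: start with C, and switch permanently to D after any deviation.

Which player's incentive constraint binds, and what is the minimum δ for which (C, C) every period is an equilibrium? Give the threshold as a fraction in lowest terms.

For player A: deviation gain 39−24 = 15, per-period punishment loss 24−9 = 15. IC gives δ ≥ 15/30 = 1/2.
For player B: gain 13, loss 11 per period, so δ ≥ 13/24.
The tighter constraint is player B's, so cooperation needs δ ≥ 13/24.

player B; δ ≥ 13/24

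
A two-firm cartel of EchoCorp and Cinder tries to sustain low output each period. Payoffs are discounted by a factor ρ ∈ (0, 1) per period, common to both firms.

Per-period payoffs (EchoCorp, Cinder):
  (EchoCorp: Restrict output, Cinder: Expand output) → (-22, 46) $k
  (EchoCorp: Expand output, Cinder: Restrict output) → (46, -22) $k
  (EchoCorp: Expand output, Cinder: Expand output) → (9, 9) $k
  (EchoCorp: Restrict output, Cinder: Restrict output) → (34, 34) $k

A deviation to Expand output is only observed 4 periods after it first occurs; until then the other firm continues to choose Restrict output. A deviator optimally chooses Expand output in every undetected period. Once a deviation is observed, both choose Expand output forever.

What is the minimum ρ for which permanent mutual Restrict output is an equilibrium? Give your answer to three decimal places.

A deviator earns 46 for 4 periods, then 9 forever; cooperating earns 34 forever. Multiplying the IC by (1−ρ):
34 ≥ 46(1−ρ^4) + 9ρ^4, so 37·ρ^4 ≥ 12 and ρ^4 ≥ 12/37.
ρ ≥ (12/37)^(1/4) ≈ 0.755.

0.755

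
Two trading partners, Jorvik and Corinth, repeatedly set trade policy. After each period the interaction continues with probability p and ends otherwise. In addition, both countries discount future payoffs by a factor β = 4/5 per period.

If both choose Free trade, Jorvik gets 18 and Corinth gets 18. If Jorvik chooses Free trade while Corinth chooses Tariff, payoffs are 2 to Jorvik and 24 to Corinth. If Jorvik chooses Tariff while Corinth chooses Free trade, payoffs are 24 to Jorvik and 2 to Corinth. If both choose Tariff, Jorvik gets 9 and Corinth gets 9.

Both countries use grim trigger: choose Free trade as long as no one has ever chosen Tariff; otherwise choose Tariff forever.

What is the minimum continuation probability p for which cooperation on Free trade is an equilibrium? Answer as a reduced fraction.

1/2

With continuation probability p and discount β, the effective per-period discount factor is βp.
Grim-trigger IC: βp ≥ (24−18)/(24−9) = 2/5.
So p ≥ (2/5)/(4/5) = 1/2.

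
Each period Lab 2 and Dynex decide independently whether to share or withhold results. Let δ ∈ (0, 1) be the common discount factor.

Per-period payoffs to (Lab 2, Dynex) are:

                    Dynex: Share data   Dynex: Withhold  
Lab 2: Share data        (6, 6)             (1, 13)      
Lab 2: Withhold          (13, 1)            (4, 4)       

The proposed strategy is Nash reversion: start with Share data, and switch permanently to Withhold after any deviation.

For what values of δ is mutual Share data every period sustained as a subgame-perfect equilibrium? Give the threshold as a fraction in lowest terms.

7/9

Under grim trigger the critical discount factor is (T−C)/(T−P) with T = 13, C = 6, P = 4.
δ* = (13−6)/(13−4) = 7/9.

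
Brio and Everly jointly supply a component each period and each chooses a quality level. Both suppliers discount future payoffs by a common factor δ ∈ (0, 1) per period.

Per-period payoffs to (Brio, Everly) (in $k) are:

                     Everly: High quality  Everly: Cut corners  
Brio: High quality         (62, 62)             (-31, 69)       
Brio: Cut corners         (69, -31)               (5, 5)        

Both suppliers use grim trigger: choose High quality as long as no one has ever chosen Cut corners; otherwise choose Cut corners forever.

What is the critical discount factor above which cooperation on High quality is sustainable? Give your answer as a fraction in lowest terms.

7/64

Cooperation forever yields 62 each period: 62/(1−δ).
Deviating yields 69 once, then 5 forever: 69 + 5δ/(1−δ).
No profitable deviation requires 62/(1−δ) ≥ 69 + 5δ/(1−δ).
Multiplying by (1−δ): 62 ≥ 69(1−δ) + 5δ = 69 − 64δ.
So 64δ ≥ 7, i.e. δ ≥ 7/64.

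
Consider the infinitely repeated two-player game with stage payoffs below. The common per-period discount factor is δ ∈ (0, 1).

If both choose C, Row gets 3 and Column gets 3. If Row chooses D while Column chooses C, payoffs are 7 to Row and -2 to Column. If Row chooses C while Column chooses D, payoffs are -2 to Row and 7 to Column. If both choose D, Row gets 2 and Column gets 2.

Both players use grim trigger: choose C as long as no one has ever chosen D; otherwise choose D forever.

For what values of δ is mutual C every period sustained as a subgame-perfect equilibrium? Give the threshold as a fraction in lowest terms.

Cooperation forever yields 3 each period: 3/(1−δ).
Deviating yields 7 once, then 2 forever: 7 + 2δ/(1−δ).
No profitable deviation requires 3/(1−δ) ≥ 7 + 2δ/(1−δ).
Multiplying by (1−δ): 3 ≥ 7(1−δ) + 2δ = 7 − 5δ.
So 5δ ≥ 4, i.e. δ ≥ 4/5.

4/5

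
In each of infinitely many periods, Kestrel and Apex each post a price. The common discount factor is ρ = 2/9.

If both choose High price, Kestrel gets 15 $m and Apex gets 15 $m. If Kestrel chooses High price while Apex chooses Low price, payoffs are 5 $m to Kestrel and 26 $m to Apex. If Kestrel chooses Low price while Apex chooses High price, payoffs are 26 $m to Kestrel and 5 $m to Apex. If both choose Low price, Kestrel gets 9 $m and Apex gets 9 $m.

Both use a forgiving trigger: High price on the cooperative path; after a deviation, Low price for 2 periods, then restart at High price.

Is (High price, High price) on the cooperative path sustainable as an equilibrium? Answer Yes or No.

No

A one-shot deviation gives 26 now, then 9 for 2 periods, then back to 15.
Gain from deviating: (26−15) today; loss: (15−9) in each of the next 2 periods.
No-deviation condition: (15−9)(ρ+…+ρ^2) ≥ 26−15, i.e. ρ+…+ρ^2 ≥ 11/6.
At ρ = 2/9: ρ+…+ρ^2 = 0.2716 < 1.8333.
So cooperation is not sustainable.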